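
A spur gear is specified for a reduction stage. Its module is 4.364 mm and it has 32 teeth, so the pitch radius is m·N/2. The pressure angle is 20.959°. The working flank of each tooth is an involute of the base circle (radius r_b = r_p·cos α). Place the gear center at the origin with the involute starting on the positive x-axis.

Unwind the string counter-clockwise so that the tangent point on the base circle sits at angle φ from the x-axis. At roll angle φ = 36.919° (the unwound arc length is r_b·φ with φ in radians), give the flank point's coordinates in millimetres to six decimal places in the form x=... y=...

pitch radius r_p = m·N/2 = 4.364·32/2 = 69.824000
base radius r_b = r_p·cos α = 69.824000·cos 20.959° = 65.204209
roll angle φ = 36.919° = 0.64435811 rad
x = r_b·(cos φ + φ·sin φ) = 65.204209·(0.79948551 + 0.64435811·0.60068538) = 77.367532
y = r_b·(sin φ − φ·cos φ) = 65.204209·(0.60068538 − 0.64435811·0.79948551) = 5.576943

x=77.367532 y=5.576943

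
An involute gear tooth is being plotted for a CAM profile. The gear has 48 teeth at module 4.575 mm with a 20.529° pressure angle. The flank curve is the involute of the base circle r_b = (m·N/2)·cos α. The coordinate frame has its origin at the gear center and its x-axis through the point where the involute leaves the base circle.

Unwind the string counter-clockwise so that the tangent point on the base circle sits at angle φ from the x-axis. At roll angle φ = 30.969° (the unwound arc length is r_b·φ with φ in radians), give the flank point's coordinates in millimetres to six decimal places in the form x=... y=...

pitch radius r_p = m·N/2 = 4.575·48/2 = 109.800000
base radius r_b = r_p·cos α = 109.800000·cos 20.529° = 102.827131
roll angle φ = 30.969° = 0.54051102 rad
x = r_b·(cos φ + φ·sin φ) = 102.827131·(0.85744584 + 0.54051102·0.51457423) = 116.768317
y = r_b·(sin φ − φ·cos φ) = 102.827131·(0.51457423 − 0.54051102·0.85744584) = 5.256040

x=116.768317 y=5.256040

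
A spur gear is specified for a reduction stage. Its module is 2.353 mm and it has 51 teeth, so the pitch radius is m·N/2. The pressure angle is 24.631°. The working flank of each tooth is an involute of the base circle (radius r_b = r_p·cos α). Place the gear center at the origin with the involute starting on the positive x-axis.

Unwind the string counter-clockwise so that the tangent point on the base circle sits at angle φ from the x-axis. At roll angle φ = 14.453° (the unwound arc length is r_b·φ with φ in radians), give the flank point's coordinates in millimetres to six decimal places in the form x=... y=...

pitch radius r_p = m·N/2 = 2.353·51/2 = 60.001500
base radius r_b = r_p·cos α = 60.001500·cos 24.631° = 54.542008
roll angle φ = 14.453° = 0.25225244 rad
x = r_b·(cos φ + φ·sin φ) = 54.542008·(0.96835270 + 0.25225244·0.24958574) = 56.249790
y = r_b·(sin φ − φ·cos φ) = 54.542008·(0.24958574 − 0.25225244·0.96835270) = 0.289968

x=56.249790 y=0.289968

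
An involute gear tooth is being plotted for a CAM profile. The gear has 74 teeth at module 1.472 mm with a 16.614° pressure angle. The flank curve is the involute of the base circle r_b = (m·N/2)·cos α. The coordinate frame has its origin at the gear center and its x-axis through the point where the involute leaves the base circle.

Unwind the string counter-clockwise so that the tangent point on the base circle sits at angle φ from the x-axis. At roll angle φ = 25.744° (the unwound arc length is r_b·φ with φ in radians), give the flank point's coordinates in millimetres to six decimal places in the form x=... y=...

x=57.195598 y=1.546448

pitch radius r_p = m·N/2 = 1.472·74/2 = 54.464000
base radius r_b = r_p·cos α = 54.464000·cos 16.614° = 52.190277
roll angle φ = 25.744° = 0.44931756 rad
x = r_b·(cos φ + φ·sin φ) = 52.190277·(0.90074373 + 0.44931756·0.43435093) = 57.195598
y = r_b·(sin φ − φ·cos φ) = 52.190277·(0.43435093 − 0.44931756·0.90074373) = 1.546448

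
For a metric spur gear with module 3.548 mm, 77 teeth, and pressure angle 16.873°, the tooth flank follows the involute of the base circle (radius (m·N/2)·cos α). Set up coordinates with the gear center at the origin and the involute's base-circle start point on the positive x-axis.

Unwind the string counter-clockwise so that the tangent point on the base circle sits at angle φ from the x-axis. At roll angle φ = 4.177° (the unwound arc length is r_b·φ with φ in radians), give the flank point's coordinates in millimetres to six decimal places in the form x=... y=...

x=131.064425 y=0.016874

pitch radius r_p = m·N/2 = 3.548·77/2 = 136.598000
base radius r_b = r_p·cos α = 136.598000·cos 16.873° = 130.717520
roll angle φ = 4.177° = 0.07290240 rad
x = r_b·(cos φ + φ·sin φ) = 130.717520·(0.99734380 + 0.07290240·0.07283784) = 131.064425
y = r_b·(sin φ − φ·cos φ) = 130.717520·(0.07283784 − 0.07290240·0.99734380) = 0.016874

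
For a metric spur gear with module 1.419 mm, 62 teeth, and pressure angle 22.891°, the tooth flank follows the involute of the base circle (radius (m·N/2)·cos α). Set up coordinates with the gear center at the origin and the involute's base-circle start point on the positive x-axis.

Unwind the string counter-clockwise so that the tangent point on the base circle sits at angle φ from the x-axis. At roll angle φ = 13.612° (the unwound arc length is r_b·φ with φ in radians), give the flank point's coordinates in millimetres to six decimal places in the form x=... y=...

pitch radius r_p = m·N/2 = 1.419·62/2 = 43.989000
base radius r_b = r_p·cos α = 43.989000·cos 22.891° = 40.524713
roll angle φ = 13.612° = 0.23757422 rad
x = r_b·(cos φ + φ·sin φ) = 40.524713·(0.97191173 + 0.23757422·0.23534567) = 41.652264
y = r_b·(sin φ − φ·cos φ) = 40.524713·(0.23534567 − 0.23757422·0.97191173) = 0.180112

x=41.652264 y=0.180112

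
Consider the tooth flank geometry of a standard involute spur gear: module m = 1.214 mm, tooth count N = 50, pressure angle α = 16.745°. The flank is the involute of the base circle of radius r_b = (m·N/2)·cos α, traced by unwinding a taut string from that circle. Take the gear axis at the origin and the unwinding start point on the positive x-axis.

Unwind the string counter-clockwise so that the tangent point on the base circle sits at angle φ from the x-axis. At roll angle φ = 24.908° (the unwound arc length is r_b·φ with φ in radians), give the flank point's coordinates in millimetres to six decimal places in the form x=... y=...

x=31.680930 y=0.780978

pitch radius r_p = m·N/2 = 1.214·50/2 = 30.350000
base radius r_b = r_p·cos α = 30.350000·cos 16.745° = 29.063054
roll angle φ = 24.908° = 0.43472661 rad
x = r_b·(cos φ + φ·sin φ) = 29.063054·(0.90698522 + 0.43472661·0.42116246) = 31.680930
y = r_b·(sin φ − φ·cos φ) = 29.063054·(0.42116246 − 0.43472661·0.90698522) = 0.780978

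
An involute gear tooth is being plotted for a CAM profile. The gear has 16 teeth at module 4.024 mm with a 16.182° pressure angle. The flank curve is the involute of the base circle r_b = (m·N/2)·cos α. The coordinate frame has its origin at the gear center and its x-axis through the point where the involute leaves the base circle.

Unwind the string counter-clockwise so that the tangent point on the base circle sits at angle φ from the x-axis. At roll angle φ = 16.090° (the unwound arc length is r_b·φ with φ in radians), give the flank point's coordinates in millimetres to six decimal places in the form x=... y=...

pitch radius r_p = m·N/2 = 4.024·16/2 = 32.192000
base radius r_b = r_p·cos α = 32.192000·cos 16.182° = 30.916594
roll angle φ = 16.090° = 0.28082348 rad
x = r_b·(cos φ + φ·sin φ) = 30.916594·(0.96082754 + 0.28082348·0.27714696) = 32.111734
y = r_b·(sin φ − φ·cos φ) = 30.916594·(0.27714696 − 0.28082348·0.96082754) = 0.226434

x=32.111734 y=0.226434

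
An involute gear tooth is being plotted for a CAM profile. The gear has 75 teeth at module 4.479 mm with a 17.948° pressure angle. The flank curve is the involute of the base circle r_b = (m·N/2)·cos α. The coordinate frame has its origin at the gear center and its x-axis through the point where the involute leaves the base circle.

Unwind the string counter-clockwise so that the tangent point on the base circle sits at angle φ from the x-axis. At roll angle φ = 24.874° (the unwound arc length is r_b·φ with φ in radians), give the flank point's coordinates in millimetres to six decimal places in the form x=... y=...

x=174.144605 y=4.276484

pitch radius r_p = m·N/2 = 4.479·75/2 = 167.962500
base radius r_b = r_p·cos α = 167.962500·cos 17.948° = 159.788870
roll angle φ = 24.874° = 0.43413320 rad
x = r_b·(cos φ + φ·sin φ) = 159.788870·(0.90723498 + 0.43413320·0.42062417) = 174.144605
y = r_b·(sin φ − φ·cos φ) = 159.788870·(0.42062417 − 0.43413320·0.90723498) = 4.276484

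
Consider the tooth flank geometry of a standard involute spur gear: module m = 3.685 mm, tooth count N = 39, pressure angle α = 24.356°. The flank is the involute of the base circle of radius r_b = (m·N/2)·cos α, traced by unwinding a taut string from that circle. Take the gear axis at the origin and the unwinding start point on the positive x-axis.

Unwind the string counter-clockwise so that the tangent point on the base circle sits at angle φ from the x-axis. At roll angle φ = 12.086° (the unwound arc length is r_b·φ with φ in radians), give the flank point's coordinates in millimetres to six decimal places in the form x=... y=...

pitch radius r_p = m·N/2 = 3.685·39/2 = 71.857500
base radius r_b = r_p·cos α = 71.857500·cos 24.356° = 65.462228
roll angle φ = 12.086° = 0.21094049 rad
x = r_b·(cos φ + φ·sin φ) = 65.462228·(0.97783443 + 0.21094049·0.20937964) = 66.902467
y = r_b·(sin φ − φ·cos φ) = 65.462228·(0.20937964 − 0.21094049·0.97783443) = 0.203899

x=66.902467 y=0.203899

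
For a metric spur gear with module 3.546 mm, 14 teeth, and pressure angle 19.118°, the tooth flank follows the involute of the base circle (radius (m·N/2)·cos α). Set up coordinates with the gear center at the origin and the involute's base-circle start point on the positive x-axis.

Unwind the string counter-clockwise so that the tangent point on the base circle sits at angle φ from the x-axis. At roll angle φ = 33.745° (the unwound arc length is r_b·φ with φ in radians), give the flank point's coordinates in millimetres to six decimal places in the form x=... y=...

x=27.174598 y=1.542400

pitch radius r_p = m·N/2 = 3.546·14/2 = 24.822000
base radius r_b = r_p·cos α = 24.822000·cos 19.118° = 23.452969
roll angle φ = 33.745° = 0.58896136 rad
x = r_b·(cos φ + φ·sin φ) = 23.452969·(0.83151809 + 0.58896136·0.55549767) = 27.174598
y = r_b·(sin φ − φ·cos φ) = 23.452969·(0.55549767 − 0.58896136·0.83151809) = 1.542400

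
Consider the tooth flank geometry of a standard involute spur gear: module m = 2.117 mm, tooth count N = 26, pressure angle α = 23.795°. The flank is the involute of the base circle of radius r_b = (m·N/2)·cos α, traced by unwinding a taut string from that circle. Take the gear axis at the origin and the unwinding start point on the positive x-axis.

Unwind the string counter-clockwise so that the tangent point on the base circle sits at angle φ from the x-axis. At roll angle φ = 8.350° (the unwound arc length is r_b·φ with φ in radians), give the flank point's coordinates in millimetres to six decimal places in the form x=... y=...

x=25.447568 y=0.025926

pitch radius r_p = m·N/2 = 2.117·26/2 = 27.521000
base radius r_b = r_p·cos α = 27.521000·cos 23.795° = 25.181574
roll angle φ = 8.350° = 0.14573499 rad
x = r_b·(cos φ + φ·sin φ) = 25.181574·(0.98939944 + 0.14573499·0.14521967) = 25.447568
y = r_b·(sin φ − φ·cos φ) = 25.181574·(0.14521967 − 0.14573499·0.98939944) = 0.025926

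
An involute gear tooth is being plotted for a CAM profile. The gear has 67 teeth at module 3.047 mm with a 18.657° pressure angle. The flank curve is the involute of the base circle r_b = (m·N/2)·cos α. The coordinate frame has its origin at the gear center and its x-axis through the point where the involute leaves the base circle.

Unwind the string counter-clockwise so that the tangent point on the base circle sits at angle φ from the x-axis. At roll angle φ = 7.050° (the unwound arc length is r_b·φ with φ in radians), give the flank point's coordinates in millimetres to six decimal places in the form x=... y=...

x=97.439891 y=0.059965

pitch radius r_p = m·N/2 = 3.047·67/2 = 102.074500
base radius r_b = r_p·cos α = 102.074500·cos 18.657° = 96.710549
roll angle φ = 7.050° = 0.12304571 rad
x = r_b·(cos φ + φ·sin φ) = 96.710549·(0.99243942 + 0.12304571·0.12273546) = 97.439891
y = r_b·(sin φ − φ·cos φ) = 96.710549·(0.12273546 − 0.12304571·0.99243942) = 0.059965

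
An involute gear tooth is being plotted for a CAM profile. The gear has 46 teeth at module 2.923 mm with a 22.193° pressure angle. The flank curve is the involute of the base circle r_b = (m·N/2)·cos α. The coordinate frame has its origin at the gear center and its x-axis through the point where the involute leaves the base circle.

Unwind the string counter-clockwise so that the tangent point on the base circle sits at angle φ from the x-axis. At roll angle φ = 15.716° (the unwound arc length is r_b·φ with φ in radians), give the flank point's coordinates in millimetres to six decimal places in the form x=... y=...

pitch radius r_p = m·N/2 = 2.923·46/2 = 67.229000
base radius r_b = r_p·cos α = 67.229000·cos 22.193° = 62.248457
roll angle φ = 15.716° = 0.27429595 rad
x = r_b·(cos φ + φ·sin φ) = 62.248457·(0.96261614 + 0.27429595·0.27086927) = 64.546326
y = r_b·(sin φ − φ·cos φ) = 62.248457·(0.27086927 − 0.27429595·0.96261614) = 0.425005

x=64.546326 y=0.425005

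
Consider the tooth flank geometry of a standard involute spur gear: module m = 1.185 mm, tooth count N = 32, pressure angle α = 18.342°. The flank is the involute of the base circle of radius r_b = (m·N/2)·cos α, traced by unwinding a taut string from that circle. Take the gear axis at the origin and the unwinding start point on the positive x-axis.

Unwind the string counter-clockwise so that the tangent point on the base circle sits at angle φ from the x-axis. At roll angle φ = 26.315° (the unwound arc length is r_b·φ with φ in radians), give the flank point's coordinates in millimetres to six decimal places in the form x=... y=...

pitch radius r_p = m·N/2 = 1.185·32/2 = 18.960000
base radius r_b = r_p·cos α = 18.960000·cos 18.342° = 17.996738
roll angle φ = 26.315° = 0.45928339 rad
x = r_b·(cos φ + φ·sin φ) = 17.996738·(0.89637040 + 0.45928339·0.44330588) = 19.795934
y = r_b·(sin φ − φ·cos φ) = 17.996738·(0.44330588 − 0.45928339·0.89637040) = 0.569018

x=19.795934 y=0.569018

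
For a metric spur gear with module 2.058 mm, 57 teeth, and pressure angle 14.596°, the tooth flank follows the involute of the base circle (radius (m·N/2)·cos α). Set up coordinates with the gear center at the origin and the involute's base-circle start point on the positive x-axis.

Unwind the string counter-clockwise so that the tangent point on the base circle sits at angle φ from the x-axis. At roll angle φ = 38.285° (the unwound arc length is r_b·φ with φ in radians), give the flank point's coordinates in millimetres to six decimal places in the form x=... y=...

x=68.051770 y=5.396642

pitch radius r_p = m·N/2 = 2.058·57/2 = 58.653000
base radius r_b = r_p·cos α = 58.653000·cos 14.596° = 56.760078
roll angle φ = 38.285° = 0.66819930 rad
x = r_b·(cos φ + φ·sin φ) = 56.760078·(0.78493860 + 0.66819930·0.61957356) = 68.051770
y = r_b·(sin φ − φ·cos φ) = 56.760078·(0.61957356 − 0.66819930·0.78493860) = 5.396642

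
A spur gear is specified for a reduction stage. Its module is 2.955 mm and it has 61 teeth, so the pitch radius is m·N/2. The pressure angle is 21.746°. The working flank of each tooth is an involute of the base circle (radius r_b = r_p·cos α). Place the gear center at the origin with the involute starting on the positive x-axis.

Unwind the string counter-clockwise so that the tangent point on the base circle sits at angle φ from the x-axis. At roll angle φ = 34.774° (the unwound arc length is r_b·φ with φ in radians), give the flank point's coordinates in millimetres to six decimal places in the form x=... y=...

pitch radius r_p = m·N/2 = 2.955·61/2 = 90.127500
base radius r_b = r_p·cos α = 90.127500·cos 21.746° = 83.713614
roll angle φ = 34.774° = 0.60692079 rad
x = r_b·(cos φ + φ·sin φ) = 83.713614·(0.82140811 + 0.60692079·0.57034088) = 97.740655
y = r_b·(sin φ − φ·cos φ) = 83.713614·(0.57034088 − 0.60692079·0.82140811) = 6.011577

x=97.740655 y=6.011577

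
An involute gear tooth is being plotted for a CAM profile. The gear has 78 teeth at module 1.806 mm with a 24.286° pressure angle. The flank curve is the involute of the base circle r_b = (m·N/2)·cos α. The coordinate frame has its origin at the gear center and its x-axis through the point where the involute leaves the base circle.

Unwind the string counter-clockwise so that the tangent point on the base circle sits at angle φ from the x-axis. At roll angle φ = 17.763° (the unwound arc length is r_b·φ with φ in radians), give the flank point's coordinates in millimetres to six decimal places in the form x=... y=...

x=67.212424 y=0.631569

pitch radius r_p = m·N/2 = 1.806·78/2 = 70.434000
base radius r_b = r_p·cos α = 70.434000·cos 24.286° = 64.200859
roll angle φ = 17.763° = 0.31002284 rad
x = r_b·(cos φ + φ·sin φ) = 64.200859·(0.95232660 + 0.31002284·0.30508038) = 67.212424
y = r_b·(sin φ − φ·cos φ) = 64.200859·(0.30508038 − 0.31002284·0.95232660) = 0.631569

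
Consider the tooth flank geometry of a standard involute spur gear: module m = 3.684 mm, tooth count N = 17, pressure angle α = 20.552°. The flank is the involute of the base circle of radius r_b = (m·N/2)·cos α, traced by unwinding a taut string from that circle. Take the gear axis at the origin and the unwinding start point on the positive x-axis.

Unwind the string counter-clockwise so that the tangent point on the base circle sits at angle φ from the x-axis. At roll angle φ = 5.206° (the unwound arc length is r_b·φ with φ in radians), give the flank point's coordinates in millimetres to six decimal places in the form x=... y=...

x=29.441774 y=0.007326

pitch radius r_p = m·N/2 = 3.684·17/2 = 31.314000
base radius r_b = r_p·cos α = 31.314000·cos 20.552° = 29.320988
roll angle φ = 5.206° = 0.09086184 rad
x = r_b·(cos φ + φ·sin φ) = 29.320988·(0.99587490 + 0.09086184·0.09073687) = 29.441774
y = r_b·(sin φ − φ·cos φ) = 29.320988·(0.09073687 − 0.09086184·0.99587490) = 0.007326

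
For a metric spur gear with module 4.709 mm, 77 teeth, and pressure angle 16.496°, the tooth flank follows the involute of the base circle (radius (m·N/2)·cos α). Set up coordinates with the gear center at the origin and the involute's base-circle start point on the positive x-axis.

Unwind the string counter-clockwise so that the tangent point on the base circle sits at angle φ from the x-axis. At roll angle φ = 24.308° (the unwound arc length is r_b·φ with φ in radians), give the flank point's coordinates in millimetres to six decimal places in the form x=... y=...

pitch radius r_p = m·N/2 = 4.709·77/2 = 181.296500
base radius r_b = r_p·cos α = 181.296500·cos 16.496° = 173.834256
roll angle φ = 24.308° = 0.42425463 rad
x = r_b·(cos φ + φ·sin φ) = 173.834256·(0.91134581 + 0.42425463·0.41164161) = 188.781685
y = r_b·(sin φ − φ·cos φ) = 173.834256·(0.41164161 − 0.42425463·0.91134581) = 4.345670

x=188.781685 y=4.345670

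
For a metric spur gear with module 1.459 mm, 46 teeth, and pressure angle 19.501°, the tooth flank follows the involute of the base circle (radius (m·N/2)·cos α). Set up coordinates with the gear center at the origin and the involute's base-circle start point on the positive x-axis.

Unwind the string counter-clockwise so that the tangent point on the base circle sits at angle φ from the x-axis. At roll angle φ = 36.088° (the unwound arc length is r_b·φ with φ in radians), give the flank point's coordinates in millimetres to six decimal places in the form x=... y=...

pitch radius r_p = m·N/2 = 1.459·46/2 = 33.557000
base radius r_b = r_p·cos α = 33.557000·cos 19.501° = 31.632025
roll angle φ = 36.088° = 0.62985442 rad
x = r_b·(cos φ + φ·sin φ) = 31.632025·(0.80811327 + 0.62985442·0.58902712) = 37.297783
y = r_b·(sin φ − φ·cos φ) = 31.632025·(0.58902712 − 0.62985442·0.80811327) = 2.531619

x=37.297783 y=2.531619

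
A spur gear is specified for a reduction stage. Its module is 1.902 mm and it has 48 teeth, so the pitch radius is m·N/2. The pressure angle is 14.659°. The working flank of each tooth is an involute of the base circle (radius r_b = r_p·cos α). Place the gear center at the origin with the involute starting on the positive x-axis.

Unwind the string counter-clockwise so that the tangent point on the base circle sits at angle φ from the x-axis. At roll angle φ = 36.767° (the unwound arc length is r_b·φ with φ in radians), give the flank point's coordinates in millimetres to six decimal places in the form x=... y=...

x=52.339916 y=3.732030

pitch radius r_p = m·N/2 = 1.902·48/2 = 45.648000
base radius r_b = r_p·cos α = 45.648000·cos 14.659° = 44.162116
roll angle φ = 36.767° = 0.64170521 rad
x = r_b·(cos φ + φ·sin φ) = 44.162116·(0.80107625 + 0.64170521·0.59856231) = 52.339916
y = r_b·(sin φ − φ·cos φ) = 44.162116·(0.59856231 − 0.64170521·0.80107625) = 3.732030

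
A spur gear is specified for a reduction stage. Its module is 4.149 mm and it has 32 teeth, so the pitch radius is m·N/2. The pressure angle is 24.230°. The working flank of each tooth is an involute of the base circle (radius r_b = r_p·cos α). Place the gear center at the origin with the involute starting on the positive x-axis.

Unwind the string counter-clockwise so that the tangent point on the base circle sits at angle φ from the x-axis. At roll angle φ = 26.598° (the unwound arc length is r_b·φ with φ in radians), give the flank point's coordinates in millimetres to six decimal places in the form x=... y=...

x=66.711516 y=1.975526

pitch radius r_p = m·N/2 = 4.149·32/2 = 66.384000
base radius r_b = r_p·cos α = 66.384000·cos 24.230° = 60.535925
roll angle φ = 26.598° = 0.46422267 rad
x = r_b·(cos φ + φ·sin φ) = 60.535925·(0.89416987 + 0.46422267·0.44772788) = 66.711516
y = r_b·(sin φ − φ·cos φ) = 60.535925·(0.44772788 − 0.46422267·0.89416987) = 1.975526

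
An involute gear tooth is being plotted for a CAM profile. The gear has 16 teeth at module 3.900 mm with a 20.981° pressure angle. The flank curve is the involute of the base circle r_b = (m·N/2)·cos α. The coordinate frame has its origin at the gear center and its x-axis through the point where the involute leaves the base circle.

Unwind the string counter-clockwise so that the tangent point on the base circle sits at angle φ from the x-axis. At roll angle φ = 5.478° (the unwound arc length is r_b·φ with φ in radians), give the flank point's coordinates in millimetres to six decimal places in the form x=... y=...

x=29.264258 y=0.008479

pitch radius r_p = m·N/2 = 3.900·16/2 = 31.200000
base radius r_b = r_p·cos α = 31.200000·cos 20.981° = 29.131415
roll angle φ = 5.478° = 0.09560914 rad
x = r_b·(cos φ + φ·sin φ) = 29.131415·(0.99543293 + 0.09560914·0.09546354) = 29.264258
y = r_b·(sin φ − φ·cos φ) = 29.131415·(0.09546354 − 0.09560914·0.99543293) = 0.008479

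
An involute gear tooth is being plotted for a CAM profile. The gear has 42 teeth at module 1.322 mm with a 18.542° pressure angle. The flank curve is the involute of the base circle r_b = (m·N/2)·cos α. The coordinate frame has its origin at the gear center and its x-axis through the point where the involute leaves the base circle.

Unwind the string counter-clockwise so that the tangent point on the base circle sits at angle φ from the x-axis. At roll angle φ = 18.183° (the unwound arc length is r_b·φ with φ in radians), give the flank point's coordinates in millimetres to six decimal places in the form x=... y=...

pitch radius r_p = m·N/2 = 1.322·42/2 = 27.762000
base radius r_b = r_p·cos α = 27.762000·cos 18.542° = 26.320897
roll angle φ = 18.183° = 0.31735322 rad
x = r_b·(cos φ + φ·sin φ) = 26.320897·(0.95006468 + 0.31735322·0.31205304) = 27.613140
y = r_b·(sin φ − φ·cos φ) = 26.320897·(0.31205304 − 0.31735322·0.95006468) = 0.277605

x=27.613140 y=0.277605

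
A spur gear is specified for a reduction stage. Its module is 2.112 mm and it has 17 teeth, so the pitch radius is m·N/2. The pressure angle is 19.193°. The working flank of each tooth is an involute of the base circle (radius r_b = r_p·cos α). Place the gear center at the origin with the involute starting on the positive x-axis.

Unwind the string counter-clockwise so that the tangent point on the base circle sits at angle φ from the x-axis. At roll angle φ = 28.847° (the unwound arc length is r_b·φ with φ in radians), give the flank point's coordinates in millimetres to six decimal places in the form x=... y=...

x=18.968728 y=0.703137

pitch radius r_p = m·N/2 = 2.112·17/2 = 17.952000
base radius r_b = r_p·cos α = 17.952000·cos 19.193° = 16.954166
roll angle φ = 28.847° = 0.50347513 rad
x = r_b·(cos φ + φ·sin φ) = 16.954166·(0.87591120 + 0.50347513·0.48247235) = 18.968728
y = r_b·(sin φ − φ·cos φ) = 16.954166·(0.48247235 − 0.50347513·0.87591120) = 0.703137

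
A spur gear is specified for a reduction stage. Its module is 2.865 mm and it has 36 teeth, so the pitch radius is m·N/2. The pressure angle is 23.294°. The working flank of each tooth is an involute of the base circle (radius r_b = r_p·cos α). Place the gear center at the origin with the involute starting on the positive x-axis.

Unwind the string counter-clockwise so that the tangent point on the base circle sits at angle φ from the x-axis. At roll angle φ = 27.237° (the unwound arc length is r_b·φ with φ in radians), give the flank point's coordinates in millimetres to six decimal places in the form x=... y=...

x=52.419800 y=1.658109

pitch radius r_p = m·N/2 = 2.865·36/2 = 51.570000
base radius r_b = r_p·cos α = 51.570000·cos 23.294° = 47.366416
roll angle φ = 27.237° = 0.47537533 rad
x = r_b·(cos φ + φ·sin φ) = 47.366416·(0.88912101 + 0.47537533·0.45767219) = 52.419800
y = r_b·(sin φ − φ·cos φ) = 47.366416·(0.45767219 − 0.47537533·0.88912101) = 1.658109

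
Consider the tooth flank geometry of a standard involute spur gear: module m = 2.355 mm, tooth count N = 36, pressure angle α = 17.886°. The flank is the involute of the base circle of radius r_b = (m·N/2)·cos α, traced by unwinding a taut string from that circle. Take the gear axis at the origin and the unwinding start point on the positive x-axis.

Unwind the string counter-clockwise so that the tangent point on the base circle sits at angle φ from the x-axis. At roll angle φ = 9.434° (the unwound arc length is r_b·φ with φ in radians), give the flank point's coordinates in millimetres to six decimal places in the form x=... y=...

pitch radius r_p = m·N/2 = 2.355·36/2 = 42.390000
base radius r_b = r_p·cos α = 42.390000·cos 17.886° = 40.341269
roll angle φ = 9.434° = 0.16465436 rad
x = r_b·(cos φ + φ·sin φ) = 40.341269·(0.98647507 + 0.16465436·0.16391138) = 40.884416
y = r_b·(sin φ − φ·cos φ) = 40.341269·(0.16391138 − 0.16465436·0.98647507) = 0.059865

x=40.884416 y=0.059865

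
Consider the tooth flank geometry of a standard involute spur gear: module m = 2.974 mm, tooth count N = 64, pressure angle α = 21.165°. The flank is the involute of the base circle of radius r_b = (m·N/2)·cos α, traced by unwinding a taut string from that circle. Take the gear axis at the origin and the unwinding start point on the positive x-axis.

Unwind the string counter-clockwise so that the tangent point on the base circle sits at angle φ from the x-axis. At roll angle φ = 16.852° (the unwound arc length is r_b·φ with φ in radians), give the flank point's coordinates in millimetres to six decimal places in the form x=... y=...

x=92.504511 y=0.746215

pitch radius r_p = m·N/2 = 2.974·64/2 = 95.168000
base radius r_b = r_p·cos α = 95.168000·cos 21.165° = 88.748398
roll angle φ = 16.852° = 0.29412289 rad
x = r_b·(cos φ + φ·sin φ) = 88.748398·(0.95705679 + 0.29412289·0.28990051) = 92.504511
y = r_b·(sin φ − φ·cos φ) = 88.748398·(0.28990051 − 0.29412289·0.95705679) = 0.746215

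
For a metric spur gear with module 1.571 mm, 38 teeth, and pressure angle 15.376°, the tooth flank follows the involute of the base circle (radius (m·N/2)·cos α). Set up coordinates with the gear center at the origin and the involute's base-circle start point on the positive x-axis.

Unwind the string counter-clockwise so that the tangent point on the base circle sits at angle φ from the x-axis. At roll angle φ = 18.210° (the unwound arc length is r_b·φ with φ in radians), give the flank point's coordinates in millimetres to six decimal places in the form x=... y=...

pitch radius r_p = m·N/2 = 1.571·38/2 = 29.849000
base radius r_b = r_p·cos α = 29.849000·cos 15.376° = 28.780601
roll angle φ = 18.210° = 0.31782446 rad
x = r_b·(cos φ + φ·sin φ) = 28.780601·(0.94991752 + 0.31782446·0.31250072) = 30.197698
y = r_b·(sin φ − φ·cos φ) = 28.780601·(0.31250072 − 0.31782446·0.94991752) = 0.304893

x=30.197698 y=0.304893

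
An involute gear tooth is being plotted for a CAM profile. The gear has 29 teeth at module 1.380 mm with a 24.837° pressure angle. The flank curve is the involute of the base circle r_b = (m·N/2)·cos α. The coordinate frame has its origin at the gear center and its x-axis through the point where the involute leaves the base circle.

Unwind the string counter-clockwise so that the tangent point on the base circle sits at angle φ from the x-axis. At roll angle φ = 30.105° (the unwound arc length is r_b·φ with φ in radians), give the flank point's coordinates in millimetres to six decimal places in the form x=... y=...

pitch radius r_p = m·N/2 = 1.380·29/2 = 20.010000
base radius r_b = r_p·cos α = 20.010000·cos 24.837° = 18.159203
roll angle φ = 30.105° = 0.52543137 rad
x = r_b·(cos φ + φ·sin φ) = 18.159203·(0.86510765 + 0.52543137·0.50158623) = 20.495508
y = r_b·(sin φ − φ·cos φ) = 18.159203·(0.50158623 − 0.52543137·0.86510765) = 0.854055

x=20.495508 y=0.854055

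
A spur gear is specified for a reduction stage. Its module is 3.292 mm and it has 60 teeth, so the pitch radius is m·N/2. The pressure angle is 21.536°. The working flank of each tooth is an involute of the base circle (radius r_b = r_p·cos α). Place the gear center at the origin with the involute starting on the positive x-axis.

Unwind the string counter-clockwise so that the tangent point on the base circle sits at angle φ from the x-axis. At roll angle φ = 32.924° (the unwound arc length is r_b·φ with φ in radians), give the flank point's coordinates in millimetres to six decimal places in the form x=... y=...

pitch radius r_p = m·N/2 = 3.292·60/2 = 98.760000
base radius r_b = r_p·cos α = 98.760000·cos 21.536° = 91.865278
roll angle φ = 32.924° = 0.57463220 rad
x = r_b·(cos φ + φ·sin φ) = 91.865278·(0.83939227 + 0.57463220·0.54352610) = 105.803066
y = r_b·(sin φ − φ·cos φ) = 91.865278·(0.54352610 − 0.57463220·0.83939227) = 5.620710

x=105.803066 y=5.620710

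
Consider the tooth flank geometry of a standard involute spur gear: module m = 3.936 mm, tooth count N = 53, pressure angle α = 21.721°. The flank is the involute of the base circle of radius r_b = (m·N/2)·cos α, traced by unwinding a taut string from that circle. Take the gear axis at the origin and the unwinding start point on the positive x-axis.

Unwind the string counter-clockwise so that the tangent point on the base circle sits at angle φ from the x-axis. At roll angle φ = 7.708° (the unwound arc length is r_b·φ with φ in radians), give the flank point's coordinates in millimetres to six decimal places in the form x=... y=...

x=97.770985 y=0.078499

pitch radius r_p = m·N/2 = 3.936·53/2 = 104.304000
base radius r_b = r_p·cos α = 104.304000·cos 21.721° = 96.898102
roll angle φ = 7.708° = 0.13452998 rad
x = r_b·(cos φ + φ·sin φ) = 96.898102·(0.99096448 + 0.13452998·0.13412455) = 97.770985
y = r_b·(sin φ − φ·cos φ) = 96.898102·(0.13412455 − 0.13452998·0.99096448) = 0.078499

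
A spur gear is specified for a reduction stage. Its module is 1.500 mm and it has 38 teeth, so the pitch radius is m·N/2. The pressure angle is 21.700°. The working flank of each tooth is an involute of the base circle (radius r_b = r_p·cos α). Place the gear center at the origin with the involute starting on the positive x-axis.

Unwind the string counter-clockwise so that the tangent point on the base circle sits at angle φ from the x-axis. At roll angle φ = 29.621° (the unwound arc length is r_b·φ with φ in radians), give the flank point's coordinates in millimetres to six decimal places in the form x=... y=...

pitch radius r_p = m·N/2 = 1.500·38/2 = 28.500000
base radius r_b = r_p·cos α = 28.500000·cos 21.700° = 26.480278
roll angle φ = 29.621° = 0.51698398 rad
x = r_b·(cos φ + φ·sin φ) = 26.480278·(0.86931383 + 0.51698398·0.49426052) = 29.786039
y = r_b·(sin φ − φ·cos φ) = 26.480278·(0.49426052 − 0.51698398·0.86931383) = 1.187354

x=29.786039 y=1.187354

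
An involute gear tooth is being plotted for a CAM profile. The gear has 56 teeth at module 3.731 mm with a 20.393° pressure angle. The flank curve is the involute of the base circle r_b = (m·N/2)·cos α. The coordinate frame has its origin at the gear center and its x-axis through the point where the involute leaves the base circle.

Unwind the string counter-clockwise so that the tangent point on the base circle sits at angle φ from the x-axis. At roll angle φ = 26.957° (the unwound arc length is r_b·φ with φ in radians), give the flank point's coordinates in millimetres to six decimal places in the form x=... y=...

pitch radius r_p = m·N/2 = 3.731·56/2 = 104.468000
base radius r_b = r_p·cos α = 104.468000·cos 20.393° = 97.920423
roll angle φ = 26.957° = 0.47048841 rad
x = r_b·(cos φ + φ·sin φ) = 97.920423·(0.89134699 + 0.47048841·0.45332168) = 108.165796
y = r_b·(sin φ − φ·cos φ) = 97.920423·(0.45332168 − 0.47048841·0.89134699) = 3.324717

x=108.165796 y=3.324717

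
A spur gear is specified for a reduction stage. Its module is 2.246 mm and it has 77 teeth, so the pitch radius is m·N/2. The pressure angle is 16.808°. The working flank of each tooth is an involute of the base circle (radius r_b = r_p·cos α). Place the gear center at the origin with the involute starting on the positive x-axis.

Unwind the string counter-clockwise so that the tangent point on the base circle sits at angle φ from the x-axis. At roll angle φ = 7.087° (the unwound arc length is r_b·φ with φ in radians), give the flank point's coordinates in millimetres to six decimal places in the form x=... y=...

pitch radius r_p = m·N/2 = 2.246·77/2 = 86.471000
base radius r_b = r_p·cos α = 86.471000·cos 16.808° = 82.776884
roll angle φ = 7.087° = 0.12369148 rad
x = r_b·(cos φ + φ·sin φ) = 82.776884·(0.99235996 + 0.12369148·0.12337632) = 83.407690
y = r_b·(sin φ − φ·cos φ) = 82.776884·(0.12337632 − 0.12369148·0.99235996) = 0.052137

x=83.407690 y=0.052137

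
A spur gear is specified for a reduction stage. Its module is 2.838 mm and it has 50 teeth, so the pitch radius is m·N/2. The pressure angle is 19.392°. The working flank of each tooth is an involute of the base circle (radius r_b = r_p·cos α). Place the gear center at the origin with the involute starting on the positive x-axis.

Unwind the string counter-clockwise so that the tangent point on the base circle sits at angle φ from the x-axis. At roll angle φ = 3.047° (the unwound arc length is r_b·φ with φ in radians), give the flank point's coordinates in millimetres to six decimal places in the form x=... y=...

pitch radius r_p = m·N/2 = 2.838·50/2 = 70.950000
base radius r_b = r_p·cos α = 70.950000·cos 19.392° = 66.924937
roll angle φ = 3.047° = 0.05318018 rad
x = r_b·(cos φ + φ·sin φ) = 66.924937·(0.99858627 + 0.05318018·0.05315512) = 67.019507
y = r_b·(sin φ − φ·cos φ) = 66.924937·(0.05315512 − 0.05318018·0.99858627) = 0.003354

x=67.019507 y=0.003354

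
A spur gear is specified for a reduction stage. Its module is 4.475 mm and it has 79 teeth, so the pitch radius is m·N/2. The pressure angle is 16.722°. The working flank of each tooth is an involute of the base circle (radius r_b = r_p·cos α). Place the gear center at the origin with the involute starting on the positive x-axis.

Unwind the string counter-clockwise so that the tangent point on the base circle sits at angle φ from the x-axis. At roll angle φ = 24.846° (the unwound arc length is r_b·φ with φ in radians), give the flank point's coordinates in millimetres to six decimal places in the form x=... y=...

x=184.464131 y=4.515611

pitch radius r_p = m·N/2 = 4.475·79/2 = 176.762500
base radius r_b = r_p·cos α = 176.762500·cos 16.722° = 169.287583
roll angle φ = 24.846° = 0.43364451 rad
x = r_b·(cos φ + φ·sin φ) = 169.287583·(0.90744043 + 0.43364451·0.42018076) = 184.464131
y = r_b·(sin φ − φ·cos φ) = 169.287583·(0.42018076 − 0.43364451·0.90744043) = 4.515611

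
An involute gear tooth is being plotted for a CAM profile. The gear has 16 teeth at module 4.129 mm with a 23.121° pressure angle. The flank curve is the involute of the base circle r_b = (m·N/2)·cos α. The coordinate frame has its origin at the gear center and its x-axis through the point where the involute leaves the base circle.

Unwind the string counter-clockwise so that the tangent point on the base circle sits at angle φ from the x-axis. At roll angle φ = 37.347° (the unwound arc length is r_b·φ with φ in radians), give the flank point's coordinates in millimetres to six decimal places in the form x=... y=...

x=36.162962 y=2.687093

pitch radius r_p = m·N/2 = 4.129·16/2 = 33.032000
base radius r_b = r_p·cos α = 33.032000·cos 23.121° = 30.378792
roll angle φ = 37.347° = 0.65182812 rad
x = r_b·(cos φ + φ·sin φ) = 30.378792·(0.79497612 + 0.65182812·0.60664073) = 36.162962
y = r_b·(sin φ − φ·cos φ) = 30.378792·(0.60664073 − 0.65182812·0.79497612) = 2.687093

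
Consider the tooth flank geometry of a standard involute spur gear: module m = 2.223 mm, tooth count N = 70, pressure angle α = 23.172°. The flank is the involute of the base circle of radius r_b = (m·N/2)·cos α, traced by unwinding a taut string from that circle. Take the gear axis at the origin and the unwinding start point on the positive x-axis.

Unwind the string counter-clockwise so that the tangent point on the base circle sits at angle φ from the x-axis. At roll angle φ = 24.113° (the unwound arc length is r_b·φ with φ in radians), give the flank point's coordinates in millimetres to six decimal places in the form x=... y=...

pitch radius r_p = m·N/2 = 2.223·70/2 = 77.805000
base radius r_b = r_p·cos α = 77.805000·cos 23.172° = 71.528295
roll angle φ = 24.113° = 0.42085124 rad
x = r_b·(cos φ + φ·sin φ) = 71.528295·(0.91274151 + 0.42085124·0.40853757) = 77.584957
y = r_b·(sin φ − φ·cos φ) = 71.528295·(0.40853757 − 0.42085124·0.91274151) = 1.745946

x=77.584957 y=1.745946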